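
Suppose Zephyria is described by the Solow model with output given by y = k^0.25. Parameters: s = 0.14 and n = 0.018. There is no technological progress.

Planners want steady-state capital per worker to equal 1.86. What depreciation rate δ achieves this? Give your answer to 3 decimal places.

At the steady state, Δk = 0, so s·k^α = (n + δ)·k.
So s / (n + δ) = (k*)^(1−α) = 1.86^0.75 = 1.5927.
Therefore n + δ = s / 1.5927 = 0.14 / 1.5927 = 0.0879, so δ = 0.0879 − 0.018 = 0.0699.

δ ≈ 0.070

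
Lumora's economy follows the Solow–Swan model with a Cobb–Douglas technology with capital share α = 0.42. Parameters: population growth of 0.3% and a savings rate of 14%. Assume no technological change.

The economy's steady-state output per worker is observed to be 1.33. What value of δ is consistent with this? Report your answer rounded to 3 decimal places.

δ ≈ 0.091

Steady state requires s·f(k) = (n + δ)·k, i.e. s·k^α = (n + δ)·k.
Since y* = [s/(n + δ)]^(α/(1−α)), we have s/(n + δ) = (y*)^((1−α)/α) = 1.33^1.381 = 1.4827.
Therefore n + δ = s / 1.4827 = 0.14 / 1.4827 = 0.0944, so δ = 0.0944 − 0.003 = 0.0914.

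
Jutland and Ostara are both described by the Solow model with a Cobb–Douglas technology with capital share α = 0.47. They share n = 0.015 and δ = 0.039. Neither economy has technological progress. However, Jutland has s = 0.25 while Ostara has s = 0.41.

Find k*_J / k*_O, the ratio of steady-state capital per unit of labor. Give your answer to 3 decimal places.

Steady-state k* = [s/(n + δ)]^(1/(1−α)), so the ratio is [ (s_J/(n + δ)_J) / (s_O/(n + δ)_O) ]^1.8868.
s_J/(n + δ)_J = 0.25/0.054 = 4.6296; s_O/(n + δ)_O = 0.41/0.054 = 7.5926.
Ratio = (4.6296/7.5926)^1.8868 = 0.6098^1.8868 ≈ 0.3933

k*_J / k*_O ≈ 0.393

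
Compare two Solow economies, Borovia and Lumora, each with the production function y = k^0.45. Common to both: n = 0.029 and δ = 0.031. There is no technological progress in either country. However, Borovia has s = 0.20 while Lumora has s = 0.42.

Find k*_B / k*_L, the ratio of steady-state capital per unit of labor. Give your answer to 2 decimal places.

Steady-state k* = [s/(n + δ)]^(1/(1−α)), so the ratio is [ (s_B/(n + δ)_B) / (s_L/(n + δ)_L) ]^1.8182.
s_B/(n + δ)_B = 0.20/0.060 = 3.3333; s_L/(n + δ)_L = 0.42/0.060 = 7.0000.
Ratio = (3.3333/7.0000)^1.8182 = 0.4762^1.8182 ≈ 0.2595

k*_B / k*_L ≈ 0.26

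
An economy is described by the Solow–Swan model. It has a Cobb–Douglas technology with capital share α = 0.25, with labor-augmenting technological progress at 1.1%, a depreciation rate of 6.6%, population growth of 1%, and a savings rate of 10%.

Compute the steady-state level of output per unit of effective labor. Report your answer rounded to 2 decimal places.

At the steady state, Δk = 0, so s·k^α = (n + g + δ)·k.
Dividing both sides by k: k^(1−α) = s / (n + g + δ).
k^0.75 = 0.10 / (0.010 + 0.011 + 0.066) = 0.10 / 0.087 = 1.1494
k* = 1.1494^(1/0.75) ≈ 1.2040
y* = (k*)^α = 1.2040^0.25 ≈ 1.0475

y* ≈ 1.05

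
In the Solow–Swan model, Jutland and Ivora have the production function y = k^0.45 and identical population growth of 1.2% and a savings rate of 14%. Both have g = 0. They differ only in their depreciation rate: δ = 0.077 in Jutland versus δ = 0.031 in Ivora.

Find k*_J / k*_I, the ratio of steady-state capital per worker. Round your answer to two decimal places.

ratio ≈ 0.27

Steady-state k* = [s/(n + δ)]^(1/(1−α)), so the ratio is [ (s_J/(n + δ)_J) / (s_I/(n + δ)_I) ]^1.8182.
s_J/(n + δ)_J = 0.14/0.089 = 1.5730; s_I/(n + δ)_I = 0.14/0.043 = 3.2558.
Ratio = (1.5730/3.2558)^1.8182 = 0.4831^1.8182 ≈ 0.2664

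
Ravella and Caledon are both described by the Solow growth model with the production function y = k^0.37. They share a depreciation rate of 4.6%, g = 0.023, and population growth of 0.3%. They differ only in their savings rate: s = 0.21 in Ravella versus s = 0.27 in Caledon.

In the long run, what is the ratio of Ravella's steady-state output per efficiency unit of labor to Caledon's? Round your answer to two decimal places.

Steady-state y* = [s/(n + g + δ)]^(α/(1−α)), so the ratio is [ (s_R/(n + g + δ)_R) / (s_C/(n + g + δ)_C) ]^0.5873.
s_R/(n + g + δ)_R = 0.21/0.072 = 2.9167; s_C/(n + g + δ)_C = 0.27/0.072 = 3.7500.
Ratio = (2.9167/3.7500)^0.5873 = 0.7778^0.5873 ≈ 0.8628

ratio ≈ 0.86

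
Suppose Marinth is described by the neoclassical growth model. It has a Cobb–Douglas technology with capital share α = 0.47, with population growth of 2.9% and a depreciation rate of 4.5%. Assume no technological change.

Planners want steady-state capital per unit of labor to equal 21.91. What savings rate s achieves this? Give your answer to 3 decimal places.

s ≈ 0.380

At the steady state, Δk = 0, so s·k^α = (n + δ)·k.
So s / (n + δ) = (k*)^(1−α) = 21.91^0.53 = 5.1350.
Therefore s = 5.1350 × (n + δ) = 5.1350 × 0.074 = 0.3800.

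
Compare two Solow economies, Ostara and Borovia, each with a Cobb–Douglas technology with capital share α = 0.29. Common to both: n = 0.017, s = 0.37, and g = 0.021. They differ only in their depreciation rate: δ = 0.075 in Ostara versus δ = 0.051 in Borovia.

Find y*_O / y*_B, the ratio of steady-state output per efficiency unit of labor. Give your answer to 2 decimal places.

ratio ≈ 0.91

Steady-state y* = [s/(n + g + δ)]^(α/(1−α)), so the ratio is [ (s_O/(n + g + δ)_O) / (s_B/(n + g + δ)_B) ]^0.4085.
s_O/(n + g + δ)_O = 0.37/0.113 = 3.2743; s_B/(n + g + δ)_B = 0.37/0.089 = 4.1573.
Ratio = (3.2743/4.1573)^0.4085 = 0.7876^0.4085 ≈ 0.9071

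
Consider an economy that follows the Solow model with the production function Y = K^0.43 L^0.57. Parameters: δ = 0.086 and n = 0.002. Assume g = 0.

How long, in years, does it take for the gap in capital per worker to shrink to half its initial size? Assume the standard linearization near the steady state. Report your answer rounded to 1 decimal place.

Near the steady state the convergence rate is λ = (1 − α)(n + δ).
λ = (1 − 0.43) × 0.088 = 0.57 × 0.088 = 0.05016
Half-life = ln 2 / λ = 0.6931 / 0.05016 ≈ 13.82 years

t_½ ≈ 13.8 years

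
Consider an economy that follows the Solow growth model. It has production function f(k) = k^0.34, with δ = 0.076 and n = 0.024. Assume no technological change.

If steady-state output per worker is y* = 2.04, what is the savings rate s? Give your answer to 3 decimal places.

In steady state, investment equals break-even investment: s·k^α = (n + δ)·k.
Since y* = [s/(n + δ)]^(α/(1−α)), we have s/(n + δ) = (y*)^((1−α)/α) = 2.04^1.9412 = 3.9907.
Therefore s = 3.9907 × (n + δ) = 3.9907 × 0.100 = 0.3991.

s ≈ 0.399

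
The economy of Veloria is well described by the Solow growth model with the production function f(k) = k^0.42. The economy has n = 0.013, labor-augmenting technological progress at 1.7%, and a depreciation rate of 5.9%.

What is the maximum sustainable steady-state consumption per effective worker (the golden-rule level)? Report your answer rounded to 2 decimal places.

At the golden rule, f'(k) = n + g + δ, so α·k^(α−1) = n + g + δ and k_gold = (α/(n + g + δ))^(1/(1−α)).
k_gold = (0.42/0.089)^(1/0.58) = 4.7191^1.7241 ≈ 14.5145
c_gold = f(k_gold) − (n + g + δ)·k_gold = 3.0758 − 0.089×14.5145 ≈ 1.7840

c_gold ≈ 1.78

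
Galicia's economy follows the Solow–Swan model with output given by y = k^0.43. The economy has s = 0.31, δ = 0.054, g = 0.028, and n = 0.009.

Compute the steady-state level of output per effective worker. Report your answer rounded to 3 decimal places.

y* ≈ 2.521

At the steady state, Δk = 0, so s·k^α = (n + g + δ)·k.
Rearranging, k^(1−α) = s / (n + g + δ).
k^0.57 = 0.31 / (0.009 + 0.028 + 0.054) = 0.31 / 0.091 = 3.4066
k* = 3.4066^(1/0.57) ≈ 8.5881
y* = (k*)^α = 8.5881^0.43 ≈ 2.5210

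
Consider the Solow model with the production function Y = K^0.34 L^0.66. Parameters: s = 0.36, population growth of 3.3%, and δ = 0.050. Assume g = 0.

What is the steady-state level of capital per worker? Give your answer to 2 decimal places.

At the steady state, Δk = 0, so s·k^α = (n + δ)·k.
Dividing both sides by k: k^(1−α) = s / (n + δ).
k^0.66 = 0.36 / (0.033 + 0.050) = 0.36 / 0.083 = 4.3373
k* = 4.3373^(1/0.66) ≈ 9.2360

k* = 9.24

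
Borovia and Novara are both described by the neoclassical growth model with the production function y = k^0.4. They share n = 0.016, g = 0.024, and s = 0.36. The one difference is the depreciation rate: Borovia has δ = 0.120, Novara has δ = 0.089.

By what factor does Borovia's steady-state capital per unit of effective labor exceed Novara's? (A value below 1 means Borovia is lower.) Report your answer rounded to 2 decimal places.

Steady-state k* = [s/(n + g + δ)]^(1/(1−α)), so the ratio is [ (s_B/(n + g + δ)_B) / (s_N/(n + g + δ)_N) ]^1.6667.
s_B/(n + g + δ)_B = 0.36/0.160 = 2.2500; s_N/(n + g + δ)_N = 0.36/0.129 = 2.7907.
Ratio = (2.2500/2.7907)^1.6667 = 0.8062^1.6667 ≈ 0.6983

k*_B / k*_N ≈ 0.70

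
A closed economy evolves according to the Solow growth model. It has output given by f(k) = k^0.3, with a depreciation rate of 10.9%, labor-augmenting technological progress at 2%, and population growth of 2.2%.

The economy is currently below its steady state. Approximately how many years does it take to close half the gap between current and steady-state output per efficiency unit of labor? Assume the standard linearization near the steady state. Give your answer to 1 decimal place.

Near the steady state the convergence rate is λ = (1 − α)(n + g + δ).
λ = (1 − 0.3) × 0.151 = 0.7 × 0.151 = 0.1057
Half-life = ln 2 / λ = 0.6931 / 0.1057 ≈ 6.56 years

t_½ ≈ 6.6 years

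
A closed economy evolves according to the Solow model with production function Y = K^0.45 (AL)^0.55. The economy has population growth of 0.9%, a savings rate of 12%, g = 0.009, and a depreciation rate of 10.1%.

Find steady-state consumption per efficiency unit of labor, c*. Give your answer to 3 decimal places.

c* ≈ 0.886

At the steady state, Δk = 0, so s·k^α = (n + g + δ)·k.
Rearranging, k^(1−α) = s / (n + g + δ).
k^0.55 = 0.12 / (0.009 + 0.009 + 0.101) = 0.12 / 0.119 = 1.0084
k* = 1.0084^(1/0.55) ≈ 1.0153
y* = (k*)^α = 1.0153^0.45 ≈ 1.0069
c* = (1 − s)·y* = (1 − 0.12) × 1.0069 ≈ 0.8861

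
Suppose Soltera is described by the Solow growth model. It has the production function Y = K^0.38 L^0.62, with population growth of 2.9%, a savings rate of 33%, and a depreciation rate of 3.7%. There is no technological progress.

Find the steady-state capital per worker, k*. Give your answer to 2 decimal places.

k* = 13.41

At the steady state, Δk = 0, so s·k^α = (n + δ)·k.
Rearranging, k^(1−α) = s / (n + δ).
k^0.62 = 0.33 / (0.029 + 0.037) = 0.33 / 0.066 = 5.0000
k* = 5.0000^(1/0.62) ≈ 13.4082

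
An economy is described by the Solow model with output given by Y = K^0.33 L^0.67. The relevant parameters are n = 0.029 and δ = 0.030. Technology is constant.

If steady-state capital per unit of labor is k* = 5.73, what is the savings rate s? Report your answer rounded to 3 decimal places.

At the steady state, Δk = 0, so s·k^α = (n + δ)·k.
So s / (n + δ) = (k*)^(1−α) = 5.73^0.67 = 3.2208.
Therefore s = 3.2208 × (n + δ) = 3.2208 × 0.059 = 0.1900.

s ≈ 0.190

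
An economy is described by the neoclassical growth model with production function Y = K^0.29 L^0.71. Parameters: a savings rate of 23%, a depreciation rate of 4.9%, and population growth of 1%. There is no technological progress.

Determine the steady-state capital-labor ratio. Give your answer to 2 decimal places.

In steady state, investment equals break-even investment: s·k^α = (n + δ)·k.
Rearranging, k^(1−α) = s / (n + δ).
k^0.71 = 0.23 / (0.010 + 0.049) = 0.23 / 0.059 = 3.8983
k* = 3.8983^(1/0.71) ≈ 6.7955

k* = 6.80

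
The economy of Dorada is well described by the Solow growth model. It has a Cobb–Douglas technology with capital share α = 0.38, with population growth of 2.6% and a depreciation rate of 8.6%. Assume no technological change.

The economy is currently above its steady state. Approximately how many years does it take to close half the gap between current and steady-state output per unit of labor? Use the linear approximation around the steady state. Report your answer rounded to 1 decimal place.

about 10.0 years

Near the steady state the convergence rate is λ = (1 − α)(n + δ).
λ = (1 − 0.38) × 0.112 = 0.62 × 0.112 = 0.06944
Half-life = ln 2 / λ = 0.6931 / 0.06944 ≈ 9.98 years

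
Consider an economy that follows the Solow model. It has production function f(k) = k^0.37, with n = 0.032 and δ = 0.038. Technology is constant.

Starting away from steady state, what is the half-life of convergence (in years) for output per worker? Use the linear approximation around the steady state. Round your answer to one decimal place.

about 15.7 years

Near the steady state the convergence rate is λ = (1 − α)(n + δ).
λ = (1 − 0.37) × 0.070 = 0.63 × 0.070 = 0.0441
Half-life = ln 2 / λ = 0.6931 / 0.0441 ≈ 15.72 years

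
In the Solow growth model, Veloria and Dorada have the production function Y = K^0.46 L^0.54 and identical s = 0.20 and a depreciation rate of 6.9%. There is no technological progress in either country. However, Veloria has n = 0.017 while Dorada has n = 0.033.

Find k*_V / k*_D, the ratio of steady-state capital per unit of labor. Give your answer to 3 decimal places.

Steady-state k* = [s/(n + δ)]^(1/(1−α)), so the ratio is [ (s_V/(n + δ)_V) / (s_D/(n + δ)_D) ]^1.8519.
s_V/(n + δ)_V = 0.20/0.086 = 2.3256; s_D/(n + δ)_D = 0.20/0.102 = 1.9608.
Ratio = (2.3256/1.9608)^1.8519 = 1.1860^1.8519 ≈ 1.3715

k*_V / k*_D ≈ 1.372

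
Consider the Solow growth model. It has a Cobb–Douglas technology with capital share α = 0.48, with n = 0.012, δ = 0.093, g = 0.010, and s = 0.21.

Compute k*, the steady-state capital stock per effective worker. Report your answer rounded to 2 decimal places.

At the steady state, Δk = 0, so s·k^α = (n + g + δ)·k.
Rearranging, k^(1−α) = s / (n + g + δ).
k^0.52 = 0.21 / (0.012 + 0.010 + 0.093) = 0.21 / 0.115 = 1.8261
k* = 1.8261^(1/0.52) ≈ 3.1837

k* ≈ 3.18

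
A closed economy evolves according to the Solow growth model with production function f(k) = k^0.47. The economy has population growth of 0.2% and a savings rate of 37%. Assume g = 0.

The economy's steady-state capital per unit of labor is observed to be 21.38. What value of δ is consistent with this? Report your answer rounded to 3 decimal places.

δ ≈ 0.071

At the steady state, Δk = 0, so s·k^α = (n + δ)·k.
So s / (n + δ) = (k*)^(1−α) = 21.38^0.53 = 5.0688.
Therefore n + δ = s / 5.0688 = 0.37 / 5.0688 = 0.0730, so δ = 0.0730 − 0.002 = 0.0710.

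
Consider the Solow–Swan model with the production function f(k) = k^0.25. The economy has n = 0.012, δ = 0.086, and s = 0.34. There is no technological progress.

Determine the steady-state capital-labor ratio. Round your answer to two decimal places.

k* = 5.25

Steady state requires s·f(k) = (n + δ)·k, i.e. s·k^α = (n + δ)·k.
Rearranging, k^(1−α) = s / (n + δ).
k^0.75 = 0.34 / (0.012 + 0.086) = 0.34 / 0.098 = 3.4694
k* = 3.4694^(1/0.75) ≈ 5.2522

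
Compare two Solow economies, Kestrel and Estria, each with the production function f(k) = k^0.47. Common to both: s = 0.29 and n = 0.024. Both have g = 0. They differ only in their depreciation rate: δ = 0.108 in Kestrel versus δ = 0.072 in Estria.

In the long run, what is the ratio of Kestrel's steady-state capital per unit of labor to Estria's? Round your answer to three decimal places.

Steady-state k* = [s/(n + δ)]^(1/(1−α)), so the ratio is [ (s_K/(n + δ)_K) / (s_E/(n + δ)_E) ]^1.8868.
s_K/(n + δ)_K = 0.29/0.132 = 2.1970; s_E/(n + δ)_E = 0.29/0.096 = 3.0208.
Ratio = (2.1970/3.0208)^1.8868 = 0.7273^1.8868 ≈ 0.5484

k*_K / k*_E ≈ 0.548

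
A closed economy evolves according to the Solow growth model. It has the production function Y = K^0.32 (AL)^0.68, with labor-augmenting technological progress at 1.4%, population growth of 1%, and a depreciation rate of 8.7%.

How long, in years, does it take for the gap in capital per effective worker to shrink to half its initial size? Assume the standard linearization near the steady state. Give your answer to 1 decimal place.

t_½ ≈ 9.2 years

Near the steady state the convergence rate is λ = (1 − α)(n + g + δ).
λ = (1 − 0.32) × 0.111 = 0.68 × 0.111 = 0.07548
Half-life = ln 2 / λ = 0.6931 / 0.07548 ≈ 9.18 years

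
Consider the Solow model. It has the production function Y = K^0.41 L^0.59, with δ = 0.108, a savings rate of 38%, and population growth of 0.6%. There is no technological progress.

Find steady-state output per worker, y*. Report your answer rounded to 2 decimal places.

Steady state requires s·f(k) = (n + δ)·k, i.e. s·k^α = (n + δ)·k.
Dividing both sides by k: k^(1−α) = s / (n + δ).
k^0.59 = 0.38 / (0.006 + 0.108) = 0.38 / 0.114 = 3.3333
k* = 3.3333^(1/0.59) ≈ 7.6953
y* = (k*)^α = 7.6953^0.41 ≈ 2.3086

y* ≈ 2.31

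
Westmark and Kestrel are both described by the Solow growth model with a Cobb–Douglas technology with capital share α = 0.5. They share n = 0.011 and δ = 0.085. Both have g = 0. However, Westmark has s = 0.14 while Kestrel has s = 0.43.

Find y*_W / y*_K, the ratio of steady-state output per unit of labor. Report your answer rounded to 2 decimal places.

y*_W / y*_K ≈ 0.33

Steady-state y* = [s/(n + δ)]^(α/(1−α)), so the ratio is [ (s_W/(n + δ)_W) / (s_K/(n + δ)_K) ]^1.
s_W/(n + δ)_W = 0.14/0.096 = 1.4583; s_K/(n + δ)_K = 0.43/0.096 = 4.4792.
Ratio = (1.4583/4.4792)^1 = 0.3256^1 ≈ 0.3256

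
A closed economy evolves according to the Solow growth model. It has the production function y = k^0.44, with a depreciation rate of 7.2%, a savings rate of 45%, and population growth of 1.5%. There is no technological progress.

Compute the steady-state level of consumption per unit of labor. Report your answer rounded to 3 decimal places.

c* ≈ 2.000

Steady state requires s·f(k) = (n + δ)·k, i.e. s·k^α = (n + δ)·k.
Dividing both sides by k: k^(1−α) = s / (n + δ).
k^0.56 = 0.45 / (0.015 + 0.072) = 0.45 / 0.087 = 5.1724
k* = 5.1724^(1/0.56) ≈ 18.8127
y* = (k*)^α = 18.8127^0.44 ≈ 3.6371
c* = (1 − s)·y* = (1 − 0.45) × 3.6371 ≈ 2.0004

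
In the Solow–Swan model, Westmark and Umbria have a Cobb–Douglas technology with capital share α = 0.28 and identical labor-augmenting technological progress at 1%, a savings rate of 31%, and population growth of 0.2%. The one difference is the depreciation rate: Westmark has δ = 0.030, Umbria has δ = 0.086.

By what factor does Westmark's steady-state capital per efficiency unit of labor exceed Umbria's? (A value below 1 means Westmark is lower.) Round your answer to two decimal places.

Steady-state k* = [s/(n + g + δ)]^(1/(1−α)), so the ratio is [ (s_W/(n + g + δ)_W) / (s_U/(n + g + δ)_U) ]^1.3889.
s_W/(n + g + δ)_W = 0.31/0.042 = 7.3810; s_U/(n + g + δ)_U = 0.31/0.098 = 3.1633.
Ratio = (7.3810/3.1633)^1.3889 = 2.3333^1.3889 ≈ 3.2440

ratio ≈ 3.24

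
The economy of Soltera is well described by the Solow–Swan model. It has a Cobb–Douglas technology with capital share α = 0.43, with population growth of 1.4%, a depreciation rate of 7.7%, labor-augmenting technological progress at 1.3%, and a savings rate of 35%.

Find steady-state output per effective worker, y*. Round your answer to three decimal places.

y* ≈ 2.498

At the steady state, Δk = 0, so s·k^α = (n + g + δ)·k.
Rearranging, k^(1−α) = s / (n + g + δ).
k^0.57 = 0.35 / (0.014 + 0.013 + 0.077) = 0.35 / 0.104 = 3.3654
k* = 3.3654^(1/0.57) ≈ 8.4067
y* = (k*)^α = 8.4067^0.43 ≈ 2.4980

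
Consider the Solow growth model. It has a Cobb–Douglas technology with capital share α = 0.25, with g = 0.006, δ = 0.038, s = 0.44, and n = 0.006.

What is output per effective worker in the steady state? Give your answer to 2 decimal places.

At the steady state, Δk = 0, so s·k^α = (n + g + δ)·k.
Dividing both sides by k: k^(1−α) = s / (n + g + δ).
k^0.75 = 0.44 / (0.006 + 0.006 + 0.038) = 0.44 / 0.050 = 8.8000
k* = 8.8000^(1/0.75) ≈ 18.1681
y* = (k*)^α = 18.1681^0.25 ≈ 2.0646

y* = 2.06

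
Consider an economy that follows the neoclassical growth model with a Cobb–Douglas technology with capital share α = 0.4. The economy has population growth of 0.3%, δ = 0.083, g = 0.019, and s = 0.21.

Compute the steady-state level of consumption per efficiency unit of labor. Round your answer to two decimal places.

At the steady state, Δk = 0, so s·k^α = (n + g + δ)·k.
Rearranging, k^(1−α) = s / (n + g + δ).
k^0.6 = 0.21 / (0.003 + 0.019 + 0.083) = 0.21 / 0.105 = 2.0000
k* = 2.0000^(1/0.6) ≈ 3.1748
y* = (k*)^α = 3.1748^0.4 ≈ 1.5874
c* = (1 − s)·y* = (1 − 0.21) × 1.5874 ≈ 1.2540

c* = 1.25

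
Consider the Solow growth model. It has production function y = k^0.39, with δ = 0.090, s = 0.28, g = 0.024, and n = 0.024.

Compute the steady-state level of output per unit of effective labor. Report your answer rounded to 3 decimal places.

Steady state requires s·f(k) = (n + g + δ)·k, i.e. s·k^α = (n + g + δ)·k.
Dividing both sides by k: k^(1−α) = s / (n + g + δ).
k^0.61 = 0.28 / (0.024 + 0.024 + 0.090) = 0.28 / 0.138 = 2.0290
k* = 2.0290^(1/0.61) ≈ 3.1896
y* = (k*)^α = 3.1896^0.39 ≈ 1.5720

y* = 1.572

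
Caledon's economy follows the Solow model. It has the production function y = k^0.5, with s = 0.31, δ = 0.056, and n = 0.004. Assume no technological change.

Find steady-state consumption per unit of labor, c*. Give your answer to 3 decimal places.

c* ≈ 3.565

In steady state, investment equals break-even investment: s·k^α = (n + δ)·k.
Dividing both sides by k: k^(1−α) = s / (n + δ).
k^0.5 = 0.31 / (0.004 + 0.056) = 0.31 / 0.060 = 5.1667
k* = 5.1667^(1/0.5) ≈ 26.6948
y* = (k*)^α = 26.6948^0.5 ≈ 5.1667
c* = (1 − s)·y* = (1 − 0.31) × 5.1667 ≈ 3.5650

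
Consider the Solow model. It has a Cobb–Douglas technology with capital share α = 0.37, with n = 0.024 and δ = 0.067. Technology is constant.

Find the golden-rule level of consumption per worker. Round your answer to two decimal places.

At the golden rule, f'(k) = n + δ, so α·k^(α−1) = n + δ and k_gold = (α/(n + δ))^(1/(1−α)).
k_gold = (0.37/0.091)^(1/0.63) = 4.0659^1.5873 ≈ 9.2665
c_gold = f(k_gold) − (n + δ)·k_gold = 2.2791 − 0.091×9.2665 ≈ 1.4358

c_gold ≈ 1.44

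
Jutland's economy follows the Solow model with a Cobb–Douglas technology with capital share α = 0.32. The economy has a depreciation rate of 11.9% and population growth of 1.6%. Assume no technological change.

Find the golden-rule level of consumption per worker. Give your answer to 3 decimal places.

At the golden rule, f'(k) = n + δ, so α·k^(α−1) = n + δ and k_gold = (α/(n + δ))^(1/(1−α)).
k_gold = (0.32/0.135)^(1/0.68) = 2.3704^1.4706 ≈ 3.5581
c_gold = f(k_gold) − (n + δ)·k_gold = 1.5010 − 0.135×3.5581 ≈ 1.0207

c_gold ≈ 1.021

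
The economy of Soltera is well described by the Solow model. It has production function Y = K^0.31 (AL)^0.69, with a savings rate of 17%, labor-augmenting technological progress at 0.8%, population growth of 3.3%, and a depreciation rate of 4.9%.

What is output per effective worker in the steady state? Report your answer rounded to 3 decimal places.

y* = 1.331

Steady state requires s·f(k) = (n + g + δ)·k, i.e. s·k^α = (n + g + δ)·k.
Dividing both sides by k: k^(1−α) = s / (n + g + δ).
k^0.69 = 0.17 / (0.033 + 0.008 + 0.049) = 0.17 / 0.090 = 1.8889
k* = 1.8889^(1/0.69) ≈ 2.5136
y* = (k*)^α = 2.5136^0.31 ≈ 1.3307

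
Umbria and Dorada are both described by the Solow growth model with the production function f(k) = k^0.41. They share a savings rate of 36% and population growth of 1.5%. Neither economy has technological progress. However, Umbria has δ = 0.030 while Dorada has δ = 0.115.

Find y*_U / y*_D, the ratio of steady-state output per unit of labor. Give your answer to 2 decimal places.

Steady-state y* = [s/(n + δ)]^(α/(1−α)), so the ratio is [ (s_U/(n + δ)_U) / (s_D/(n + δ)_D) ]^0.6949.
s_U/(n + δ)_U = 0.36/0.045 = 8.0000; s_D/(n + δ)_D = 0.36/0.130 = 2.7692.
Ratio = (8.0000/2.7692)^0.6949 = 2.8889^0.6949 ≈ 2.0901

y*_U / y*_D ≈ 2.09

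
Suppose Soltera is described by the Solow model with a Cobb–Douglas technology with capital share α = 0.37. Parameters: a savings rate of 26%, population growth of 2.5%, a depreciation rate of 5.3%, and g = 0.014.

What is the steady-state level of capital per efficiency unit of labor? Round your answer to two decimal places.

k* = 5.20

Steady state requires s·f(k) = (n + g + δ)·k, i.e. s·k^α = (n + g + δ)·k.
Dividing both sides by k: k^(1−α) = s / (n + g + δ).
k^0.63 = 0.26 / (0.025 + 0.014 + 0.053) = 0.26 / 0.092 = 2.8261
k* = 2.8261^(1/0.63) ≈ 5.2020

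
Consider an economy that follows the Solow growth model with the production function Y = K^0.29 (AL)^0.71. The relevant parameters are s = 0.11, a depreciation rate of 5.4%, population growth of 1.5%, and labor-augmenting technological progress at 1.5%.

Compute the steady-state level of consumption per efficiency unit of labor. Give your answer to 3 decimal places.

c* = 0.994

Steady state requires s·f(k) = (n + g + δ)·k, i.e. s·k^α = (n + g + δ)·k.
Rearranging, k^(1−α) = s / (n + g + δ).
k^0.71 = 0.11 / (0.015 + 0.015 + 0.054) = 0.11 / 0.084 = 1.3095
k* = 1.3095^(1/0.71) ≈ 1.4620
y* = (k*)^α = 1.4620^0.29 ≈ 1.1164
c* = (1 − s)·y* = (1 − 0.11) × 1.1164 ≈ 0.9936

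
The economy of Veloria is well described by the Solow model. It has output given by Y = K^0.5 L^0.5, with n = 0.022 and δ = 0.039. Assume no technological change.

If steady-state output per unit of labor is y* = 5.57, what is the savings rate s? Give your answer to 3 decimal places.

In steady state, investment equals break-even investment: s·k^α = (n + δ)·k.
Since y* = [s/(n + δ)]^(α/(1−α)), we have s/(n + δ) = (y*)^((1−α)/α) = 5.57^1 = 5.5700.
Therefore s = 5.5700 × (n + δ) = 5.5700 × 0.061 = 0.3398.

s ≈ 0.340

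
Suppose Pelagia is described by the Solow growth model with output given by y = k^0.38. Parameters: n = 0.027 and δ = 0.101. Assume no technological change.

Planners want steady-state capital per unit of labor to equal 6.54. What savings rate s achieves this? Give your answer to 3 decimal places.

s ≈ 0.410

At the steady state, Δk = 0, so s·k^α = (n + δ)·k.
So s / (n + δ) = (k*)^(1−α) = 6.54^0.62 = 3.2037.
Therefore s = 3.2037 × (n + δ) = 3.2037 × 0.128 = 0.4101.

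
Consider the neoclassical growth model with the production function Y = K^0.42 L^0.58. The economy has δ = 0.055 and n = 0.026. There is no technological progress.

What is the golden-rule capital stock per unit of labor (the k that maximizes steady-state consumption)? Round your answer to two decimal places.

k_gold ≈ 17.07

The golden rule sets f'(k) = n + δ, i.e. α·k^(α−1) = n + δ.
So k^(1−α) = α / (n + δ) = 0.42 / 0.081 = 5.1852.
k_gold = 5.1852^(1/0.58) ≈ 17.0747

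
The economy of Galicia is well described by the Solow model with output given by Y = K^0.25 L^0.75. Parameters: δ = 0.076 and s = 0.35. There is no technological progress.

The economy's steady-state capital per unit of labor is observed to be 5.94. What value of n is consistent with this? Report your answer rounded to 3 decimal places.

n ≈ 0.016

Steady state requires s·f(k) = (n + δ)·k, i.e. s·k^α = (n + δ)·k.
So s / (n + δ) = (k*)^(1−α) = 5.94^0.75 = 3.8049.
Therefore n + δ = s / 3.8049 = 0.35 / 3.8049 = 0.0920, so n = 0.0920 − 0.076 = 0.0160.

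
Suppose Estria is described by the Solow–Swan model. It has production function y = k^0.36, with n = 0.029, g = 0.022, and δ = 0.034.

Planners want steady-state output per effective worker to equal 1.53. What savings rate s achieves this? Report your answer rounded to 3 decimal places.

At the steady state, Δk = 0, so s·k^α = (n + g + δ)·k.
Since y* = [s/(n + g + δ)]^(α/(1−α)), we have s/(n + g + δ) = (y*)^((1−α)/α) = 1.53^1.7778 = 2.1298.
Therefore s = 2.1298 × (n + g + δ) = 2.1298 × 0.085 = 0.1810.

s ≈ 0.181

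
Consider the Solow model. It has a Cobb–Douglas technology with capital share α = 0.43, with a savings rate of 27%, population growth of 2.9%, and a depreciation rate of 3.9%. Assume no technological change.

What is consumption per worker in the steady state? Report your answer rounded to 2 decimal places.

c* ≈ 2.07

At the steady state, Δk = 0, so s·k^α = (n + δ)·k.
Dividing both sides by k: k^(1−α) = s / (n + δ).
k^0.57 = 0.27 / (0.029 + 0.039) = 0.27 / 0.068 = 3.9706
k* = 3.9706^(1/0.57) ≈ 11.2363
y* = (k*)^α = 11.2363^0.43 ≈ 2.8299
c* = (1 − s)·y* = (1 − 0.27) × 2.8299 ≈ 2.0658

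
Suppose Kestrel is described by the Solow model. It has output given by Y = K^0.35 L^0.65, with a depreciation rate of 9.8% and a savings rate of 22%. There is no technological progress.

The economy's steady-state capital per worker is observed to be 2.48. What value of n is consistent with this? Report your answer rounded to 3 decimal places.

Steady state requires s·f(k) = (n + δ)·k, i.e. s·k^α = (n + δ)·k.
So s / (n + δ) = (k*)^(1−α) = 2.48^0.65 = 1.8047.
Therefore n + δ = s / 1.8047 = 0.22 / 1.8047 = 0.1219, so n = 0.1219 − 0.098 = 0.0239.

n ≈ 0.024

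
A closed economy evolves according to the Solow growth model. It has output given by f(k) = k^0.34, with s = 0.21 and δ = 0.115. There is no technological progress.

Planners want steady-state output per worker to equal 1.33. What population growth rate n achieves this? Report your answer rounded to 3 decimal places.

At the steady state, Δk = 0, so s·k^α = (n + δ)·k.
Since y* = [s/(n + δ)]^(α/(1−α)), we have s/(n + δ) = (y*)^((1−α)/α) = 1.33^1.9412 = 1.7395.
Therefore n + δ = s / 1.7395 = 0.21 / 1.7395 = 0.1207, so n = 0.1207 − 0.115 = 0.0057.

n ≈ 0.006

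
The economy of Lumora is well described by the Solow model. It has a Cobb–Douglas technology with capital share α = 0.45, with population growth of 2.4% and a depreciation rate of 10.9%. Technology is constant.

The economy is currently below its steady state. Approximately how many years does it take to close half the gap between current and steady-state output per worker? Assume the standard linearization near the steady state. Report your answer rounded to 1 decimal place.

Near the steady state the convergence rate is λ = (1 − α)(n + δ).
λ = (1 − 0.45) × 0.133 = 0.55 × 0.133 = 0.07315
Half-life = ln 2 / λ = 0.6931 / 0.07315 ≈ 9.48 years

half-life ≈ 9.5 years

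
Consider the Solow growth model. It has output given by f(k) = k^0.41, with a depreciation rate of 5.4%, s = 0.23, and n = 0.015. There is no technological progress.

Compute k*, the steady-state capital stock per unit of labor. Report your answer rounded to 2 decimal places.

k* ≈ 7.70

In steady state, investment equals break-even investment: s·k^α = (n + δ)·k.
Rearranging, k^(1−α) = s / (n + δ).
k^0.59 = 0.23 / (0.015 + 0.054) = 0.23 / 0.069 = 3.3333
k* = 3.3333^(1/0.59) ≈ 7.6953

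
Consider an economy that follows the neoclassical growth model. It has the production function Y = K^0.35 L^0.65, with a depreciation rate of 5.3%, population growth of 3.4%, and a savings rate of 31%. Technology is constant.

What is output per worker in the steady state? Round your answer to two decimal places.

At the steady state, Δk = 0, so s·k^α = (n + δ)·k.
Dividing both sides by k: k^(1−α) = s / (n + δ).
k^0.65 = 0.31 / (0.034 + 0.053) = 0.31 / 0.087 = 3.5632
k* = 3.5632^(1/0.65) ≈ 7.0629
y* = (k*)^α = 7.0629^0.35 ≈ 1.9822

y* ≈ 1.98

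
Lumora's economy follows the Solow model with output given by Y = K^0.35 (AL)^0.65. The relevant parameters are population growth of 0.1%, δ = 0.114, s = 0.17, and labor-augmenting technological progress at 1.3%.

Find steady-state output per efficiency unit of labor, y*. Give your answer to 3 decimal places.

Steady state requires s·f(k) = (n + g + δ)·k, i.e. s·k^α = (n + g + δ)·k.
Dividing both sides by k: k^(1−α) = s / (n + g + δ).
k^0.65 = 0.17 / (0.001 + 0.013 + 0.114) = 0.17 / 0.128 = 1.3281
k* = 1.3281^(1/0.65) ≈ 1.5473
y* = (k*)^α = 1.5473^0.35 ≈ 1.1651

y* = 1.165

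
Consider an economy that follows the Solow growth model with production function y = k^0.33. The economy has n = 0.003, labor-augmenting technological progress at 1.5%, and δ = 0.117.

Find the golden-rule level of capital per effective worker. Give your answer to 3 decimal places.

The golden rule sets f'(k) = n + g + δ, i.e. α·k^(α−1) = n + g + δ.
So k^(1−α) = α / (n + g + δ) = 0.33 / 0.135 = 2.4444.
k_gold = 2.4444^(1/0.67) ≈ 3.7963

k_gold ≈ 3.796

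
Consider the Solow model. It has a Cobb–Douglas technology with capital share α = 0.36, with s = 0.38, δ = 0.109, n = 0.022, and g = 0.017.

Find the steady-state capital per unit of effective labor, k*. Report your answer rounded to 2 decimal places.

k* ≈ 4.36

In steady state, investment equals break-even investment: s·k^α = (n + g + δ)·k.
Dividing both sides by k: k^(1−α) = s / (n + g + δ).
k^0.64 = 0.38 / (0.022 + 0.017 + 0.109) = 0.38 / 0.148 = 2.5676
k* = 2.5676^(1/0.64) ≈ 4.3640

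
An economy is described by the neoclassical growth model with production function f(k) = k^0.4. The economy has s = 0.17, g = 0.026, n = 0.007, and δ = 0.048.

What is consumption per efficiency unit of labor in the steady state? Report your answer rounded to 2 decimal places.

At the steady state, Δk = 0, so s·k^α = (n + g + δ)·k.
Rearranging, k^(1−α) = s / (n + g + δ).
k^0.6 = 0.17 / (0.007 + 0.026 + 0.048) = 0.17 / 0.081 = 2.0988
k* = 2.0988^(1/0.6) ≈ 3.4405
y* = (k*)^α = 3.4405^0.4 ≈ 1.6393
c* = (1 − s)·y* = (1 − 0.17) × 1.6393 ≈ 1.3606

c* ≈ 1.36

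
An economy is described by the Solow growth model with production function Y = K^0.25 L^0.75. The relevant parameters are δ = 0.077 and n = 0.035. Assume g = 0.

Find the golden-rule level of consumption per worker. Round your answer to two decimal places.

c_gold ≈ 0.98

At the golden rule, f'(k) = n + δ, so α·k^(α−1) = n + δ and k_gold = (α/(n + δ))^(1/(1−α)).
k_gold = (0.25/0.112)^(1/0.75) = 2.2321^1.3333 ≈ 2.9170
c_gold = f(k_gold) − (n + δ)·k_gold = 1.3069 − 0.112×2.9170 ≈ 0.9802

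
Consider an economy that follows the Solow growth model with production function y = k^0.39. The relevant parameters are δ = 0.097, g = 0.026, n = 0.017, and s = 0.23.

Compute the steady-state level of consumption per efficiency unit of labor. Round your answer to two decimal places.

In steady state, investment equals break-even investment: s·k^α = (n + g + δ)·k.
Rearranging, k^(1−α) = s / (n + g + δ).
k^0.61 = 0.23 / (0.017 + 0.026 + 0.097) = 0.23 / 0.140 = 1.6429
k* = 1.6429^(1/0.61) ≈ 2.2566
y* = (k*)^α = 2.2566^0.39 ≈ 1.3736
c* = (1 − s)·y* = (1 − 0.23) × 1.3736 ≈ 1.0577

c* ≈ 1.06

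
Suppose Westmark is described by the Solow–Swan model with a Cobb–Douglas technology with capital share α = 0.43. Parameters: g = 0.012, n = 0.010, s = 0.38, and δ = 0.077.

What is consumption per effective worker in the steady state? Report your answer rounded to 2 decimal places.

At the steady state, Δk = 0, so s·k^α = (n + g + δ)·k.
Dividing both sides by k: k^(1−α) = s / (n + g + δ).
k^0.57 = 0.38 / (0.010 + 0.012 + 0.077) = 0.38 / 0.099 = 3.8384
k* = 3.8384^(1/0.57) ≈ 10.5883
y* = (k*)^α = 10.5883^0.43 ≈ 2.7585
c* = (1 − s)·y* = (1 − 0.38) × 2.7585 ≈ 1.7103

c* ≈ 1.71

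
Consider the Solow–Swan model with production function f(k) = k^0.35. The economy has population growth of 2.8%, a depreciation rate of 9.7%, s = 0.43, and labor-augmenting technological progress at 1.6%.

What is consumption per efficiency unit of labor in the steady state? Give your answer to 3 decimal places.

Steady state requires s·f(k) = (n + g + δ)·k, i.e. s·k^α = (n + g + δ)·k.
Dividing both sides by k: k^(1−α) = s / (n + g + δ).
k^0.65 = 0.43 / (0.028 + 0.016 + 0.097) = 0.43 / 0.141 = 3.0496
k* = 3.0496^(1/0.65) ≈ 5.5589
y* = (k*)^α = 5.5589^0.35 ≈ 1.8228
c* = (1 − s)·y* = (1 − 0.43) × 1.8228 ≈ 1.0390

c* = 1.039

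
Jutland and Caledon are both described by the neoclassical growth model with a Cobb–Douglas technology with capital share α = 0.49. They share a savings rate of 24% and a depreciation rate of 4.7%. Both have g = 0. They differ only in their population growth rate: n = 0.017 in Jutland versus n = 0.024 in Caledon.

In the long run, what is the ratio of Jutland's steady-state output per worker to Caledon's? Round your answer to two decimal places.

Steady-state y* = [s/(n + δ)]^(α/(1−α)), so the ratio is [ (s_J/(n + δ)_J) / (s_C/(n + δ)_C) ]^0.9608.
s_J/(n + δ)_J = 0.24/0.064 = 3.7500; s_C/(n + δ)_C = 0.24/0.071 = 3.3803.
Ratio = (3.7500/3.3803)^0.9608 = 1.1094^0.9608 ≈ 1.1049

ratio ≈ 1.10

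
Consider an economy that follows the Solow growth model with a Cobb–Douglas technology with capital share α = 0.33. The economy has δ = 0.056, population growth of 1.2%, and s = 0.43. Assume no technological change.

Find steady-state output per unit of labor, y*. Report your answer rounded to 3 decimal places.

y* = 2.480

At the steady state, Δk = 0, so s·k^α = (n + δ)·k.
Dividing both sides by k: k^(1−α) = s / (n + δ).
k^0.67 = 0.43 / (0.012 + 0.056) = 0.43 / 0.068 = 6.3235
k* = 6.3235^(1/0.67) ≈ 15.6841
y* = (k*)^α = 15.6841^0.33 ≈ 2.4803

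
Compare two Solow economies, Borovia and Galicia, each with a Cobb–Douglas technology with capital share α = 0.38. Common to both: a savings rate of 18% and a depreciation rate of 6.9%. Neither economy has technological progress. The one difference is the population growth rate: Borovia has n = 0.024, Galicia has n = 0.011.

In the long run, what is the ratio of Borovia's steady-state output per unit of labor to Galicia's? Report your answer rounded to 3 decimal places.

Steady-state y* = [s/(n + δ)]^(α/(1−α)), so the ratio is [ (s_B/(n + δ)_B) / (s_G/(n + δ)_G) ]^0.6129.
s_B/(n + δ)_B = 0.18/0.093 = 1.9355; s_G/(n + δ)_G = 0.18/0.080 = 2.2500.
Ratio = (1.9355/2.2500)^0.6129 = 0.8602^0.6129 ≈ 0.9118

ratio ≈ 0.912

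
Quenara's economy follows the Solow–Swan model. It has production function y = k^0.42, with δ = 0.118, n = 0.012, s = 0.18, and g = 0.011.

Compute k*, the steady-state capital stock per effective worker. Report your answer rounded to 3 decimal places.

In steady state, investment equals break-even investment: s·k^α = (n + g + δ)·k.
Dividing both sides by k: k^(1−α) = s / (n + g + δ).
k^0.58 = 0.18 / (0.012 + 0.011 + 0.118) = 0.18 / 0.141 = 1.2766
k* = 1.2766^(1/0.58) ≈ 1.5235

k* ≈ 1.524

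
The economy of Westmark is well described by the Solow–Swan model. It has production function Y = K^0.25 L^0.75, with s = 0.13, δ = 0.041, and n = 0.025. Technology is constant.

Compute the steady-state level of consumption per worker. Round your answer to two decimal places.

c* ≈ 1.09

At the steady state, Δk = 0, so s·k^α = (n + δ)·k.
Rearranging, k^(1−α) = s / (n + δ).
k^0.75 = 0.13 / (0.025 + 0.041) = 0.13 / 0.066 = 1.9697
k* = 1.9697^(1/0.75) ≈ 2.4691
y* = (k*)^α = 2.4691^0.25 ≈ 1.2535
c* = (1 − s)·y* = (1 − 0.13) × 1.2535 ≈ 1.0905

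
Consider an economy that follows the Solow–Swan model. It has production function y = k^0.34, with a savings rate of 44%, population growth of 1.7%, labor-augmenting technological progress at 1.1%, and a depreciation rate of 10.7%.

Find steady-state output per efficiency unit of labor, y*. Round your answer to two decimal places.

At the steady state, Δk = 0, so s·k^α = (n + g + δ)·k.
Dividing both sides by k: k^(1−α) = s / (n + g + δ).
k^0.66 = 0.44 / (0.017 + 0.011 + 0.107) = 0.44 / 0.135 = 3.2593
k* = 3.2593^(1/0.66) ≈ 5.9905
y* = (k*)^α = 5.9905^0.34 ≈ 1.8380

y* ≈ 1.84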